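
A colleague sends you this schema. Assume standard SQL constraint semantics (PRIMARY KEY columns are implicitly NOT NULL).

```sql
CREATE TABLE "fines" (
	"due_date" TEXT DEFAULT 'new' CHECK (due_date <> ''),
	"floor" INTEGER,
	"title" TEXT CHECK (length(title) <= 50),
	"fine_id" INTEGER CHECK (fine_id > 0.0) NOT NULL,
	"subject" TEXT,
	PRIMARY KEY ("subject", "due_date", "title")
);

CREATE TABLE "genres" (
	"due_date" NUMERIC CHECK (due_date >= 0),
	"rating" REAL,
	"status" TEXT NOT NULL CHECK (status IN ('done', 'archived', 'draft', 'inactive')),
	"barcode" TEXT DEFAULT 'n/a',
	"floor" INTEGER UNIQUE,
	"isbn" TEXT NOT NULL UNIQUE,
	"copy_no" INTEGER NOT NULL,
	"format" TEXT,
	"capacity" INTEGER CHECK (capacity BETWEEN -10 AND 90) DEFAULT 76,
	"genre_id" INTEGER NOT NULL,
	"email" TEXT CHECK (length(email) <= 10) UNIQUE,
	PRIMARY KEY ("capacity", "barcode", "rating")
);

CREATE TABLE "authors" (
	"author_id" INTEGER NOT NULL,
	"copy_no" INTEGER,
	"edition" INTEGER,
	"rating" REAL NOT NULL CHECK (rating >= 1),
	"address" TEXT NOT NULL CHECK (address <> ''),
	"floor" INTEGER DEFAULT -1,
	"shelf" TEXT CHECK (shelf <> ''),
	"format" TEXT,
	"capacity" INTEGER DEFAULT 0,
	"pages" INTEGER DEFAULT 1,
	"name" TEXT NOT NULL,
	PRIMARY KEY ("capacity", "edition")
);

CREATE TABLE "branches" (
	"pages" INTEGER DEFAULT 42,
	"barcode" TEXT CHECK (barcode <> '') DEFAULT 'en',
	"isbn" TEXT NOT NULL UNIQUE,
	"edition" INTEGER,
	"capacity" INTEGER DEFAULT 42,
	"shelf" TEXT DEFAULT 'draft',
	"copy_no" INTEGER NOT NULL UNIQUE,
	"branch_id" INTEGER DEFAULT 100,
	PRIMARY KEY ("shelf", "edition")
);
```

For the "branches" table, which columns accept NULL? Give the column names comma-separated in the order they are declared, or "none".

pages, barcode, capacity, branch_id

- pages: DEFAULT only fills an omitted column; an explicit NULL is still allowed → nullable.
- barcode: CHECK does not forbid NULL (a CHECK constraint passes when its expression is NULL) → nullable.
- isbn: declared NOT NULL → not nullable.
- edition: part of the PRIMARY KEY, which implies NOT NULL → not nullable.
- capacity: DEFAULT only fills an omitted column; an explicit NULL is still allowed → nullable.
- shelf: part of the PRIMARY KEY, which implies NOT NULL → not nullable.
- copy_no: declared NOT NULL → not nullable.
- branch_id: DEFAULT only fills an omitted column; an explicit NULL is still allowed → nullable.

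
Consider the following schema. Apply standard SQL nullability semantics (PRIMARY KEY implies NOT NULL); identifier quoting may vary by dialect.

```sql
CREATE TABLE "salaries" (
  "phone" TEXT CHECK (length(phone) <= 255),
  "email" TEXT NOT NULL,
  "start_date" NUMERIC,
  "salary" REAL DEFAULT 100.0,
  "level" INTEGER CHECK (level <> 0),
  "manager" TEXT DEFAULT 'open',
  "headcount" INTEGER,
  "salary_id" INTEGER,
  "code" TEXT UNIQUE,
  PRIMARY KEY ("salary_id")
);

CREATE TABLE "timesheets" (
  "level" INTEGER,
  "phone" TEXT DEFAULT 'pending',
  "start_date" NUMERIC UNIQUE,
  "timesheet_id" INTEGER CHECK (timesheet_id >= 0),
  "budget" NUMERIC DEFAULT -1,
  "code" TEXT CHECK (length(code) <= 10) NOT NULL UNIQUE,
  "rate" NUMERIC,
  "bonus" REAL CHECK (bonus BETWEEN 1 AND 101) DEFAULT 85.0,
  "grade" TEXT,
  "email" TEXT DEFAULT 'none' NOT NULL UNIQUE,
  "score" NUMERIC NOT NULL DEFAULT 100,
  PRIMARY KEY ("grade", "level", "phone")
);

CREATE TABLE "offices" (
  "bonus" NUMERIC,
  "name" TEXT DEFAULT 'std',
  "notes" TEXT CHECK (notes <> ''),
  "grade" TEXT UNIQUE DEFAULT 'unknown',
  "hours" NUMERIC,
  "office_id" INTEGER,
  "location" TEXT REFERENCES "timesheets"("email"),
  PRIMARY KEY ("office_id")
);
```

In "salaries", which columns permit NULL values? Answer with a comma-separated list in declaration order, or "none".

- phone: CHECK does not forbid NULL (a CHECK constraint passes when its expression is NULL) → nullable.
- email: declared NOT NULL → not nullable.
- start_date: no NOT NULL constraint applies → nullable.
- salary: DEFAULT only fills an omitted column; an explicit NULL is still allowed → nullable.
- level: CHECK does not forbid NULL (a CHECK constraint passes when its expression is NULL) → nullable.
- manager: DEFAULT only fills an omitted column; an explicit NULL is still allowed → nullable.
- headcount: no NOT NULL constraint applies → nullable.
- salary_id: part of the PRIMARY KEY, which implies NOT NULL → not nullable.
- code: UNIQUE does not imply NOT NULL → nullable.

phone, start_date, salary, level, manager, headcount, code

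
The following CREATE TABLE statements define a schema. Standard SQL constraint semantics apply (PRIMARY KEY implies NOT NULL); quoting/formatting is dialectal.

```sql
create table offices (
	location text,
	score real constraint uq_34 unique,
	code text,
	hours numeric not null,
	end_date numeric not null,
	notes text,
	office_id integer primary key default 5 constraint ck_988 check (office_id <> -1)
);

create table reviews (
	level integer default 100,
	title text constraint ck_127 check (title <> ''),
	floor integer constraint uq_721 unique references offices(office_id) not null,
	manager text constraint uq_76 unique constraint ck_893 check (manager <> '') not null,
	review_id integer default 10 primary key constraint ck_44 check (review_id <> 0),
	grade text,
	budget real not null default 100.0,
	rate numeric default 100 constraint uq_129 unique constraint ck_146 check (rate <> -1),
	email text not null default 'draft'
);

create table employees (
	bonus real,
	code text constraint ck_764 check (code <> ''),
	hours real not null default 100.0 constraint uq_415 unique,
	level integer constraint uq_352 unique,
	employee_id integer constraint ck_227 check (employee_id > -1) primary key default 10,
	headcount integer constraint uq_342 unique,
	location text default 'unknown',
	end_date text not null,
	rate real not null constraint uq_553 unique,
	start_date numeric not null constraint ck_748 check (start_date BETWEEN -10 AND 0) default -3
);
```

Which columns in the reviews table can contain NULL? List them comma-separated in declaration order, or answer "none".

- level: DEFAULT only fills an omitted column; an explicit NULL is still allowed → nullable.
- title: CHECK does not forbid NULL (a CHECK constraint passes when its expression is NULL) → nullable.
- floor: declared NOT NULL → not nullable.
- manager: declared NOT NULL → not nullable.
- review_id: part of the PRIMARY KEY, which implies NOT NULL → not nullable.
- grade: no NOT NULL constraint applies → nullable.
- budget: declared NOT NULL → not nullable.
- rate: CHECK does not forbid NULL (a CHECK constraint passes when its expression is NULL) → nullable.
- email: declared NOT NULL → not nullable.

level, title, grade, rate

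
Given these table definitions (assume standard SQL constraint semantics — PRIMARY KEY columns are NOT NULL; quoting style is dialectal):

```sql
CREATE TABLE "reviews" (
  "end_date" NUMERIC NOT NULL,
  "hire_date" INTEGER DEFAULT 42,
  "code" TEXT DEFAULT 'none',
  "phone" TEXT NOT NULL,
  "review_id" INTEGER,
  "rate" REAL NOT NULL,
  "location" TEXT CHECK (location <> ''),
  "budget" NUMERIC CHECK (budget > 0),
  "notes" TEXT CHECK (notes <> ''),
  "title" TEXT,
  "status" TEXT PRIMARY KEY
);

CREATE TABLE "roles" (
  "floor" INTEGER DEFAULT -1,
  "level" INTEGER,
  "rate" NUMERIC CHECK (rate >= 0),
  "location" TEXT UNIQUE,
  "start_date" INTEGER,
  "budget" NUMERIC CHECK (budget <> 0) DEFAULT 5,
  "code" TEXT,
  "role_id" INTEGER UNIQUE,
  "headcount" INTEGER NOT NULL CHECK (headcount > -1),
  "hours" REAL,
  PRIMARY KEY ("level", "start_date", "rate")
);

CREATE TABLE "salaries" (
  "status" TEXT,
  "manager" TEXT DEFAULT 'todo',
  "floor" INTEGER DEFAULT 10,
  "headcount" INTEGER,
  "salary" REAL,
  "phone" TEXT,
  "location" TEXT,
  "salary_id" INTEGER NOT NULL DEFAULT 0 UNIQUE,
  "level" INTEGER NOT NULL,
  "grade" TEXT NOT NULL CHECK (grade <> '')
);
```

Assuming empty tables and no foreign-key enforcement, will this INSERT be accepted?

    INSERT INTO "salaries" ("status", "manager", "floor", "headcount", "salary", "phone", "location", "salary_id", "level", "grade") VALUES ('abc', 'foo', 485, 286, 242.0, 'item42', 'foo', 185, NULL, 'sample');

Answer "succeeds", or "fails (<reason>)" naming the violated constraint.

fails (NOT NULL on level)

level is explicitly set to NULL, but level is declared NOT NULL.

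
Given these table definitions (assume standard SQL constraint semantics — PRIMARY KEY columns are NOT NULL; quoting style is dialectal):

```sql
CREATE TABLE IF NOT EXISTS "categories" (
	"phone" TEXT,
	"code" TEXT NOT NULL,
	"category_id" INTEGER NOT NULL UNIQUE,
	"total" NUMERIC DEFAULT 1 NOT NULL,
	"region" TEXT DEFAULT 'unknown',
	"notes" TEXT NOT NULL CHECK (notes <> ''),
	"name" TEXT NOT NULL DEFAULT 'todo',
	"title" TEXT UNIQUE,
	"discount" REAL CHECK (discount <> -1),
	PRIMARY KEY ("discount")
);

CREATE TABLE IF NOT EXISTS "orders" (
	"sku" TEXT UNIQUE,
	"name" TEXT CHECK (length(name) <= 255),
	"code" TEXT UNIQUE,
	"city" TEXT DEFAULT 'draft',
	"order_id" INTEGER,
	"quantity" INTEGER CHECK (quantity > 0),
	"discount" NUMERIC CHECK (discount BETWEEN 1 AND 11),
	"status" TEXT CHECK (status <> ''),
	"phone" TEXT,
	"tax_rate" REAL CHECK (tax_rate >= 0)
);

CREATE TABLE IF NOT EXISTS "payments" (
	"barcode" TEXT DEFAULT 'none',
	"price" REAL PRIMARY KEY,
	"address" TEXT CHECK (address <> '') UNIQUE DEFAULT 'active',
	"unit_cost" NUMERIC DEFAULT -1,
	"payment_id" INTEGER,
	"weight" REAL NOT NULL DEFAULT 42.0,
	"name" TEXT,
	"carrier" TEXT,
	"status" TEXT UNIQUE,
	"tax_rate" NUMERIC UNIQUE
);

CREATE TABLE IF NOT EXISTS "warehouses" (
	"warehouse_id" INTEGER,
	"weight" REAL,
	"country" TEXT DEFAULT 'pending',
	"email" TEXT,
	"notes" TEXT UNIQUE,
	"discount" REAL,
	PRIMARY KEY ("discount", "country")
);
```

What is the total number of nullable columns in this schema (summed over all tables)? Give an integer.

25

categories: 3 nullable (phone, region, title — PK (discount) and explicit NOT NULL columns excluded).
orders: 10 nullable (sku, name, code, city, order_id, quantity, discount, status, phone, tax_rate — PK none and explicit NOT NULL columns excluded).
payments: 8 nullable (barcode, address, unit_cost, payment_id, name, carrier, status, tax_rate — PK (price) and explicit NOT NULL columns excluded).
warehouses: 4 nullable (warehouse_id, weight, email, notes — PK (discount, country) and explicit NOT NULL columns excluded).
Total: 3 + 10 + 8 + 4 = 25.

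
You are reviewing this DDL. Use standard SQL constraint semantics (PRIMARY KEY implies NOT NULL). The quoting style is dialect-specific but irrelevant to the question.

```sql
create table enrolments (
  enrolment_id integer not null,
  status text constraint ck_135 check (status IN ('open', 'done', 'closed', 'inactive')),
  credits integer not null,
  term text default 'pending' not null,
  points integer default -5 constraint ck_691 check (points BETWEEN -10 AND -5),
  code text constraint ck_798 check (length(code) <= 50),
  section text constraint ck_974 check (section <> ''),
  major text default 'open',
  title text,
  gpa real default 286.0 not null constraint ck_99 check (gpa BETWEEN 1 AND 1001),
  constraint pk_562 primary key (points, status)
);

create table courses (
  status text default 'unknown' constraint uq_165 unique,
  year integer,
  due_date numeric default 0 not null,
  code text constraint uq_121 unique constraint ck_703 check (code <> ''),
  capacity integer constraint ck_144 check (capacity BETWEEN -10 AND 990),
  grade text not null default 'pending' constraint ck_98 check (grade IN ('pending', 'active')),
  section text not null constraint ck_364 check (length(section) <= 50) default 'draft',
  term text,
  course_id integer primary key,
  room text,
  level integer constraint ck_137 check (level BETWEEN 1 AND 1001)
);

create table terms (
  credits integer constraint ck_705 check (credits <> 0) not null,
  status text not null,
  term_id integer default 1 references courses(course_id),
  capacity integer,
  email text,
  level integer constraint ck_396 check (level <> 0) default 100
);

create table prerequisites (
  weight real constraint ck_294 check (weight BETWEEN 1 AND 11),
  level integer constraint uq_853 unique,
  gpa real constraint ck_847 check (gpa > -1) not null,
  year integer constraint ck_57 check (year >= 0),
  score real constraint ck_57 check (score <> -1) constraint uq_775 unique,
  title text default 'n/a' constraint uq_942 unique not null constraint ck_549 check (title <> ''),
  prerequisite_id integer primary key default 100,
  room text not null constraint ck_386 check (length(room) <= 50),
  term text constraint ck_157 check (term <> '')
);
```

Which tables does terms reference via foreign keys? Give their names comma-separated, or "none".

courses

- term_id REFERENCES courses(course_id).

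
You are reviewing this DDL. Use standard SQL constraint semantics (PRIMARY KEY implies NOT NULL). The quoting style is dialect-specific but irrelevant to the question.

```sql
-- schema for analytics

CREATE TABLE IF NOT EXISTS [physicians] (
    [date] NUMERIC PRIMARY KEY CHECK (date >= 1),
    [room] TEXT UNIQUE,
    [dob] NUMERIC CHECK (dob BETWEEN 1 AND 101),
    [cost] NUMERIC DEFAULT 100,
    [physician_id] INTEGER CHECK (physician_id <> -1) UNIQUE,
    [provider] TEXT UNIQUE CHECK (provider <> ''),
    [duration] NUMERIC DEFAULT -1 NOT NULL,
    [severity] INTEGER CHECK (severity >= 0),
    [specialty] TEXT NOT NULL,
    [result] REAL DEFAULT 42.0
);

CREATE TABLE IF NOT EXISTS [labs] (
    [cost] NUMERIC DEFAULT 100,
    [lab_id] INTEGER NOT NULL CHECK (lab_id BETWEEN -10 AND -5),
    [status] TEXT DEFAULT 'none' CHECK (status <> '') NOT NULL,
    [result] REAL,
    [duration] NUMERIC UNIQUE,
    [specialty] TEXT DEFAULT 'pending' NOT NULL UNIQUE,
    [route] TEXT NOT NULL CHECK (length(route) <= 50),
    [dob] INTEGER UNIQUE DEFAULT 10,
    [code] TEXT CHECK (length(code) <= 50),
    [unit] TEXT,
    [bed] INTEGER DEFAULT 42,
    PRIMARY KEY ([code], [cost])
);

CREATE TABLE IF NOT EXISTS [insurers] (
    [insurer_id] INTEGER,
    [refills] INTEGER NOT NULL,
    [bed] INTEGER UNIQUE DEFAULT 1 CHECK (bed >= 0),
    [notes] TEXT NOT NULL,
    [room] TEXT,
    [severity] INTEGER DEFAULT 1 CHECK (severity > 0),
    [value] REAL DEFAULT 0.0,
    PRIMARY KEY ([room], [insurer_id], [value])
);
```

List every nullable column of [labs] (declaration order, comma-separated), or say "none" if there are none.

- cost: part of the PRIMARY KEY, which implies NOT NULL → not nullable.
- lab_id: declared NOT NULL → not nullable.
- status: declared NOT NULL → not nullable.
- result: no NOT NULL constraint applies → nullable.
- duration: UNIQUE does not imply NOT NULL → nullable.
- specialty: declared NOT NULL → not nullable.
- route: declared NOT NULL → not nullable.
- dob: UNIQUE does not imply NOT NULL → nullable.
- code: part of the PRIMARY KEY, which implies NOT NULL → not nullable.
- unit: no NOT NULL constraint applies → nullable.
- bed: DEFAULT only fills an omitted column; an explicit NULL is still allowed → nullable.

result, duration, dob, unit, bed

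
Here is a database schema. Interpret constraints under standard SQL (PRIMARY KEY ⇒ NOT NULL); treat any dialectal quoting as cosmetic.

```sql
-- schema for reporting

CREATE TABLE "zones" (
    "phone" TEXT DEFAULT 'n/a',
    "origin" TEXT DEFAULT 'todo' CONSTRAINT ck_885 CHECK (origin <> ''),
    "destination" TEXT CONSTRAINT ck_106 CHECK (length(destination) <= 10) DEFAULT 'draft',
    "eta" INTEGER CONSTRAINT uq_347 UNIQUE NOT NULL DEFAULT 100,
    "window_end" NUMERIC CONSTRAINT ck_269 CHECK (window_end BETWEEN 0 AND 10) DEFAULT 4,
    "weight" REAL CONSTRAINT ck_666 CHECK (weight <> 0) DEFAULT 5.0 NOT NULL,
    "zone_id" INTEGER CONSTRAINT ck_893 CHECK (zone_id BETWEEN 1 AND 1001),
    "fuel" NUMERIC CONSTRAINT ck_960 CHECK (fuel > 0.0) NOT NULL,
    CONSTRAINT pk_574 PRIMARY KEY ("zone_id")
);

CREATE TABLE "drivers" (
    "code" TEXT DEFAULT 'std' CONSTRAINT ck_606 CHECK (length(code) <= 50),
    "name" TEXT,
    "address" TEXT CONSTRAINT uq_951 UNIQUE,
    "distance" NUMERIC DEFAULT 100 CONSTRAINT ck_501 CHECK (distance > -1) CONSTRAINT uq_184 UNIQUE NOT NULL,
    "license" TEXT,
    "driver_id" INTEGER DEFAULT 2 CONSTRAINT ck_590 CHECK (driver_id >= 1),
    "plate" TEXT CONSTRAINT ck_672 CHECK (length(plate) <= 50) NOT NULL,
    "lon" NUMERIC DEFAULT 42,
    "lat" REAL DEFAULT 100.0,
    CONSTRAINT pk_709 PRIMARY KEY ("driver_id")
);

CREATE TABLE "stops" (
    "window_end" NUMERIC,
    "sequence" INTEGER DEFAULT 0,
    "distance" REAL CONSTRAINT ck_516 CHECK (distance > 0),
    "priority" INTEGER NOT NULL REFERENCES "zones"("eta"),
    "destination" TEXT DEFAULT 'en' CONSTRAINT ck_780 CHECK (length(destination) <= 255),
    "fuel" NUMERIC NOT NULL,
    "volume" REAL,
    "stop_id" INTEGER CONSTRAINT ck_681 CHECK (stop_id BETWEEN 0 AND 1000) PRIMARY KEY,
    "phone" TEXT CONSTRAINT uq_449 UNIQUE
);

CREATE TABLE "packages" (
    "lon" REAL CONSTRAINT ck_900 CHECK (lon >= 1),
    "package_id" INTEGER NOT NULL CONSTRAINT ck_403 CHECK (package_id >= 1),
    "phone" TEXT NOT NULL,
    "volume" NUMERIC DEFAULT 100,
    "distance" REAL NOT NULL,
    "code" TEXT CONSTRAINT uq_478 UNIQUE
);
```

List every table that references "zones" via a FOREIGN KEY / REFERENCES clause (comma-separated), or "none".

- stops.priority references zones(eta).

stops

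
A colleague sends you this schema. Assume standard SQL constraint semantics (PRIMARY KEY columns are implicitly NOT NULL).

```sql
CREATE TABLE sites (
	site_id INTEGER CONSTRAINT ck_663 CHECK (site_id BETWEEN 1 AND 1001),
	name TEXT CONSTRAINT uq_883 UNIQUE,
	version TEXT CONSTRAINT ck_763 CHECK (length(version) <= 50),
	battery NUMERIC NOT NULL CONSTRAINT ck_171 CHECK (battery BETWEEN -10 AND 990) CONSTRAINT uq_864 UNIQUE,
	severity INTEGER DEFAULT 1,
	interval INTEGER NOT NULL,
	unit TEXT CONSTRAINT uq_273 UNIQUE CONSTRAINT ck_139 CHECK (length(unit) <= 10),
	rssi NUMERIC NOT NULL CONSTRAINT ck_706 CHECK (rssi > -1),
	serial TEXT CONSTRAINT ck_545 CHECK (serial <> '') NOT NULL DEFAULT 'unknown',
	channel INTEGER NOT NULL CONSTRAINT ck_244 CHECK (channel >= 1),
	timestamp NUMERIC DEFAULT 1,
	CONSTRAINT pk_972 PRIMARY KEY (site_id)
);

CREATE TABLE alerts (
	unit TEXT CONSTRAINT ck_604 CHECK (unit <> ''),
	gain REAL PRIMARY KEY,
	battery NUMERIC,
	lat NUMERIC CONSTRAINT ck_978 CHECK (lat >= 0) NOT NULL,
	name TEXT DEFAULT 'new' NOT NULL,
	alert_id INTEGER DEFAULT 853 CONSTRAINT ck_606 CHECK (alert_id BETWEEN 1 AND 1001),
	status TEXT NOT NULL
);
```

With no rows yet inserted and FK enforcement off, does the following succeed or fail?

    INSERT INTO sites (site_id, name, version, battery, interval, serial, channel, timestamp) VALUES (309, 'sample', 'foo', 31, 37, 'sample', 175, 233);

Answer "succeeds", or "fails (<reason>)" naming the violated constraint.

fails (NOT NULL on rssi)

rssi is omitted from the column list and has no DEFAULT, so it would receive NULL.
But rssi is declared NOT NULL.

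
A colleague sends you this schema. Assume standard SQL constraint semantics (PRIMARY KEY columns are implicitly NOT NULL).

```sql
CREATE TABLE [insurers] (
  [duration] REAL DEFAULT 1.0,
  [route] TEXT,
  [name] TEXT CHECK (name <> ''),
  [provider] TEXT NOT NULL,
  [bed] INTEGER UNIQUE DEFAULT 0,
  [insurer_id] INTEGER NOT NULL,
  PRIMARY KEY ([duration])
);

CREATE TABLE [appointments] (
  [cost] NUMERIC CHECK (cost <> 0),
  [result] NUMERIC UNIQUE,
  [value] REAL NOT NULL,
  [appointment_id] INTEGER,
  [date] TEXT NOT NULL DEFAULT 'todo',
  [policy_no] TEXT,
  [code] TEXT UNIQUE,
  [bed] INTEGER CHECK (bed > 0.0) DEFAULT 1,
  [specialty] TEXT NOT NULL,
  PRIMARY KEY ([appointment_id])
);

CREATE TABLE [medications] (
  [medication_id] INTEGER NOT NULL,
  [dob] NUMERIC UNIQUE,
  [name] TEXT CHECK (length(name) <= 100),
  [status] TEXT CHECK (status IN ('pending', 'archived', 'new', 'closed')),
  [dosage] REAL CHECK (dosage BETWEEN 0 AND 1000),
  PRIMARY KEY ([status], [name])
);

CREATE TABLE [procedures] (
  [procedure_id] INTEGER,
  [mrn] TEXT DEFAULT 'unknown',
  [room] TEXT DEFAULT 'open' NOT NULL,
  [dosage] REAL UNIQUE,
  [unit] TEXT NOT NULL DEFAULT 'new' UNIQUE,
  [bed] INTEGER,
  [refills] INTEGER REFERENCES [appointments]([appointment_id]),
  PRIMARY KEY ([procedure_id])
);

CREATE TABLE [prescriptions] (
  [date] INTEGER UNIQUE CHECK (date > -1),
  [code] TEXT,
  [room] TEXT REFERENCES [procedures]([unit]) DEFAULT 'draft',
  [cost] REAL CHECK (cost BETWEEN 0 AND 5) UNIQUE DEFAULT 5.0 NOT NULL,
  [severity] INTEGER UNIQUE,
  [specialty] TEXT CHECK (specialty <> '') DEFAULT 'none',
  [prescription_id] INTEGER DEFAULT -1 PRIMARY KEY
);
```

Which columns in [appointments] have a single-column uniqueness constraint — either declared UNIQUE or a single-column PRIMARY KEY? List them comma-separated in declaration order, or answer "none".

- cost: no UNIQUE or single-column PK constraint.
- result: declared UNIQUE → unique.
- value: no UNIQUE or single-column PK constraint.
- appointment_id: single-column PRIMARY KEY → unique.
- date: no UNIQUE or single-column PK constraint.
- policy_no: no UNIQUE or single-column PK constraint.
- code: declared UNIQUE → unique.
- bed: no UNIQUE or single-column PK constraint.
- specialty: no UNIQUE or single-column PK constraint.

result, appointment_id, code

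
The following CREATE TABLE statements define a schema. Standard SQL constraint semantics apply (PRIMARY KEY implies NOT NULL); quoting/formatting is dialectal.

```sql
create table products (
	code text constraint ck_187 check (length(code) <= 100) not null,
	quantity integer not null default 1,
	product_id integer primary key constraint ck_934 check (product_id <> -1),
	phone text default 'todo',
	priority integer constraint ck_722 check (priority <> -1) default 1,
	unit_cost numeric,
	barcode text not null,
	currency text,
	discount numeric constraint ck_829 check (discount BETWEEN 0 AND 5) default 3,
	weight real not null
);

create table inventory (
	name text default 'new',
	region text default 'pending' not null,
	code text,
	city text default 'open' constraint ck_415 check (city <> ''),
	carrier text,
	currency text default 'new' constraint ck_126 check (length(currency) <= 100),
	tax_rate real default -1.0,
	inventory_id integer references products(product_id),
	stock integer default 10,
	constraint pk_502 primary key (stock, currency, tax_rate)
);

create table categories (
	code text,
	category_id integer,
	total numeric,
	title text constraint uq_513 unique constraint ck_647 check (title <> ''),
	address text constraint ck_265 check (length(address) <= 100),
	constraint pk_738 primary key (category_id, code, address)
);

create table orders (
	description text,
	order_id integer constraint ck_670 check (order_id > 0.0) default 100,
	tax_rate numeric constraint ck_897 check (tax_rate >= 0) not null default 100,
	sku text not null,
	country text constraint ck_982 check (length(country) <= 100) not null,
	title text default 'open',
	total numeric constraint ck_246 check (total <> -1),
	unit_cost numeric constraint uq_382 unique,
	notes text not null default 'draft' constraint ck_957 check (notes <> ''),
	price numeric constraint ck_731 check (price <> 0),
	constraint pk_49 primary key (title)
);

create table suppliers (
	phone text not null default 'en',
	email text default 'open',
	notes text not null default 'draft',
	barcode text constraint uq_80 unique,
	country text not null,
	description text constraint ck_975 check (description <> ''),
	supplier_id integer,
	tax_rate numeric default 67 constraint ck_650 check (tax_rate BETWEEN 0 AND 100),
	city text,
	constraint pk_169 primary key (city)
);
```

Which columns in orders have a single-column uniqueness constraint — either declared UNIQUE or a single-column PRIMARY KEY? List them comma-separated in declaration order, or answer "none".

- description: no UNIQUE or single-column PK constraint.
- order_id: no UNIQUE or single-column PK constraint.
- tax_rate: no UNIQUE or single-column PK constraint.
- sku: no UNIQUE or single-column PK constraint.
- country: no UNIQUE or single-column PK constraint.
- title: single-column PRIMARY KEY → unique.
- total: no UNIQUE or single-column PK constraint.
- unit_cost: declared UNIQUE → unique.
- notes: no UNIQUE or single-column PK constraint.
- price: no UNIQUE or single-column PK constraint.

title, unit_cost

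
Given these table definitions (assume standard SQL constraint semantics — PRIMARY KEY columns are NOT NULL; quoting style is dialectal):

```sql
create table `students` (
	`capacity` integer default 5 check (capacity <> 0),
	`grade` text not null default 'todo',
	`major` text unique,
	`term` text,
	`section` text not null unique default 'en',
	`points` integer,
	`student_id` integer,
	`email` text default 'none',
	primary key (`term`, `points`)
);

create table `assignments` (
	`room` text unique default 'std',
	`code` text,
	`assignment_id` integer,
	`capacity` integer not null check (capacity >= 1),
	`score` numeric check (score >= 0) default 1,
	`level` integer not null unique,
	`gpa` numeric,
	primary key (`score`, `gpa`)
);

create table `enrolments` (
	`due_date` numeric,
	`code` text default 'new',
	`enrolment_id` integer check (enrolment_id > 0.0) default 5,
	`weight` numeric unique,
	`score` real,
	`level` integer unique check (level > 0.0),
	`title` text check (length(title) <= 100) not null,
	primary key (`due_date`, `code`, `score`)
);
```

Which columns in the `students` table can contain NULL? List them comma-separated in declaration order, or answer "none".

capacity, major, student_id, email

- capacity: CHECK does not forbid NULL (a CHECK constraint passes when its expression is NULL) → nullable.
- grade: declared NOT NULL → not nullable.
- major: UNIQUE does not imply NOT NULL → nullable.
- term: part of the PRIMARY KEY, which implies NOT NULL → not nullable.
- section: declared NOT NULL → not nullable.
- points: part of the PRIMARY KEY, which implies NOT NULL → not nullable.
- student_id: no NOT NULL constraint applies → nullable.
- email: DEFAULT only fills an omitted column; an explicit NULL is still allowed → nullable.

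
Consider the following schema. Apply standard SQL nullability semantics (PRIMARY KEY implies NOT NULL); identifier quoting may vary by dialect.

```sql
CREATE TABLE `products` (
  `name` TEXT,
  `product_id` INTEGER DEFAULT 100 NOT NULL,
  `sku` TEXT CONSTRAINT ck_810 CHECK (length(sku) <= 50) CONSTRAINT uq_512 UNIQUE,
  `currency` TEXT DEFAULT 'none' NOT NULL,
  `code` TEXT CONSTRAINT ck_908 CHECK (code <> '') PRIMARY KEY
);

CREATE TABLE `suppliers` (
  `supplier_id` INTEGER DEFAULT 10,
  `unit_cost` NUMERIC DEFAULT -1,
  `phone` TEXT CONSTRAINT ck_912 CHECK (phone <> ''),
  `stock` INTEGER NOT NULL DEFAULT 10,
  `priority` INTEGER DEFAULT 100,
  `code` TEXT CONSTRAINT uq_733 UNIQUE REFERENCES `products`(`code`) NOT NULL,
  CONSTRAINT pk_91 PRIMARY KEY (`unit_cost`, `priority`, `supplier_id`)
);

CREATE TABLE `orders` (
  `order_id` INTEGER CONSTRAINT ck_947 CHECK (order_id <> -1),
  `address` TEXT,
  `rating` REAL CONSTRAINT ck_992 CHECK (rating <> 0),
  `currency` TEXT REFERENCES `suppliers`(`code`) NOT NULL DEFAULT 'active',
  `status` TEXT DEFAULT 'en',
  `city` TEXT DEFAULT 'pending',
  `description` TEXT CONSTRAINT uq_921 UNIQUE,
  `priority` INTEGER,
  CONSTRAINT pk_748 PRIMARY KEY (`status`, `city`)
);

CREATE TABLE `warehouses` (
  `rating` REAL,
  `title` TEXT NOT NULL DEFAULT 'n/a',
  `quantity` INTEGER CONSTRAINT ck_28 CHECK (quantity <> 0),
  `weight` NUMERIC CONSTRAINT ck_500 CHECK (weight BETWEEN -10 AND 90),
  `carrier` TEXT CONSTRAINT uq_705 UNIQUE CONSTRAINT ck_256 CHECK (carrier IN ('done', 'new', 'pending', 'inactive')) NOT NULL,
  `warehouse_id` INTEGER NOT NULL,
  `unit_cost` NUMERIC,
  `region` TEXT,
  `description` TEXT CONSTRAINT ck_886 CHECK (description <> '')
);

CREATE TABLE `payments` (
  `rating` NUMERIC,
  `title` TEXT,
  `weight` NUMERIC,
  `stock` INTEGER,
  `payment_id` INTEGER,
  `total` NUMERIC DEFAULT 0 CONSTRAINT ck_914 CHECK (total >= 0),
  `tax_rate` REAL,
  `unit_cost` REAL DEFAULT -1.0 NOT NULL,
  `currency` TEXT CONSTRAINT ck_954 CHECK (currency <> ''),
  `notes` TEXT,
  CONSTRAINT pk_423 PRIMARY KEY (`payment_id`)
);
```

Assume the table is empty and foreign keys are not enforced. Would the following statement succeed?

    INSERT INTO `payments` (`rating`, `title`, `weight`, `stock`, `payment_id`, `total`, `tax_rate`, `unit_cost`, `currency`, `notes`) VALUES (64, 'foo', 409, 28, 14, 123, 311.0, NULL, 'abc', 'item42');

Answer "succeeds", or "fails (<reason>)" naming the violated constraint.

unit_cost is explicitly set to NULL, but unit_cost is declared NOT NULL.

fails (NOT NULL on unit_cost)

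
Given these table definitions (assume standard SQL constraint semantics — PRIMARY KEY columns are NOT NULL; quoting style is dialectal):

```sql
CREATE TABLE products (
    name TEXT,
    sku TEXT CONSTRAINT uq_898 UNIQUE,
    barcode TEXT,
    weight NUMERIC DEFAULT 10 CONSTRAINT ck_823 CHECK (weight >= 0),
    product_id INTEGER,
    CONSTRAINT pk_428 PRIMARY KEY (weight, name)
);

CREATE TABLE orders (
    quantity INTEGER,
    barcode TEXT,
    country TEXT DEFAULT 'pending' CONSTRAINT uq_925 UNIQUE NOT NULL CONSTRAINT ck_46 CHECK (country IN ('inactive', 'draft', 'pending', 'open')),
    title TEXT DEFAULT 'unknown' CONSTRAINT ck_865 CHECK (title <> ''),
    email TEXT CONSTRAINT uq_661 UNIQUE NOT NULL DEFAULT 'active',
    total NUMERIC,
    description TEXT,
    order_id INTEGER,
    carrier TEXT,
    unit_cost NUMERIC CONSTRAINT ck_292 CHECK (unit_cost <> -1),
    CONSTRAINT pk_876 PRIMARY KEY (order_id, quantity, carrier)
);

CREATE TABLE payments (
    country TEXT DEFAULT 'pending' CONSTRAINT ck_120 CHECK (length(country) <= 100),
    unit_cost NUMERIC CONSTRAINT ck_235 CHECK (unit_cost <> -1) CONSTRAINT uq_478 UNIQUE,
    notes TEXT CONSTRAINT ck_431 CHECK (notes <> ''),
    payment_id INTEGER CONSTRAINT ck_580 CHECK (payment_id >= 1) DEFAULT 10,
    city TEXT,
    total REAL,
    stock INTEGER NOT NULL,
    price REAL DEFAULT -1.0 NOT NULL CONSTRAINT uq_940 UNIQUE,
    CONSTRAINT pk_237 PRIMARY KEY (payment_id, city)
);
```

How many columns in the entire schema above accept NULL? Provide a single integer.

12

products: 3 nullable (sku, barcode, product_id — PK (weight, name) and explicit NOT NULL columns excluded).
orders: 5 nullable (barcode, title, total, description, unit_cost — PK (order_id, quantity, carrier) and explicit NOT NULL columns excluded).
payments: 4 nullable (country, unit_cost, notes, total — PK (payment_id, city) and explicit NOT NULL columns excluded).
Total: 3 + 5 + 4 = 12.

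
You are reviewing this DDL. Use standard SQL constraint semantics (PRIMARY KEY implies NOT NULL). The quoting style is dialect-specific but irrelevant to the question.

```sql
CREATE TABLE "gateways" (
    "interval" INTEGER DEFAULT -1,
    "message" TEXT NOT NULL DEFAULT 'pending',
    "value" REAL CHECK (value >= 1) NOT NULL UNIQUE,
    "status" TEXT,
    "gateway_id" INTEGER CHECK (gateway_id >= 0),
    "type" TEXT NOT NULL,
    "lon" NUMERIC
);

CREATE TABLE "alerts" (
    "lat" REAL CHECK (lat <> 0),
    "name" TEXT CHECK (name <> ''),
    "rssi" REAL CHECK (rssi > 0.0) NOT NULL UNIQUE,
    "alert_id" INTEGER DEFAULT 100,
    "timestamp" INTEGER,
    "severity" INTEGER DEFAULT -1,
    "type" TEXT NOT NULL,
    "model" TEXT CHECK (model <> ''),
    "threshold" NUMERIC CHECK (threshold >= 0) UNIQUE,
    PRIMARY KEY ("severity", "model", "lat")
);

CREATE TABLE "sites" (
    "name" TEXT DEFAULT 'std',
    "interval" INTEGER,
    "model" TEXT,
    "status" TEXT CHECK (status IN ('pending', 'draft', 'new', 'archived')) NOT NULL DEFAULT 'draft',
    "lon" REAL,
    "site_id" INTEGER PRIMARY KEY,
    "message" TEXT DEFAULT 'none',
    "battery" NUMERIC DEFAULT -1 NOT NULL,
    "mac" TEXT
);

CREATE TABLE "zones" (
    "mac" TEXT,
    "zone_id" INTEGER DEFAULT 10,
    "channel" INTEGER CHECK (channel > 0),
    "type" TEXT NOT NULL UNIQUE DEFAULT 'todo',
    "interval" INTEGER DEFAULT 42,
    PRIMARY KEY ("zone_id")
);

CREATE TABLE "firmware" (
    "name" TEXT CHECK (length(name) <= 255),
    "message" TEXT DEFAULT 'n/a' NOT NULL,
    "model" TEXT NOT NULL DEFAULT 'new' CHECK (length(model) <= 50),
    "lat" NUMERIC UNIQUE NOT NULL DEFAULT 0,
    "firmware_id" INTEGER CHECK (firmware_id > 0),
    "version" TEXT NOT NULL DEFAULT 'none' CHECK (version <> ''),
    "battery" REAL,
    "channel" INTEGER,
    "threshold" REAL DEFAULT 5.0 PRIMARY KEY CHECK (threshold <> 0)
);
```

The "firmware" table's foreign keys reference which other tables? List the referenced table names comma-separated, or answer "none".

No column in firmware has a REFERENCES clause.

none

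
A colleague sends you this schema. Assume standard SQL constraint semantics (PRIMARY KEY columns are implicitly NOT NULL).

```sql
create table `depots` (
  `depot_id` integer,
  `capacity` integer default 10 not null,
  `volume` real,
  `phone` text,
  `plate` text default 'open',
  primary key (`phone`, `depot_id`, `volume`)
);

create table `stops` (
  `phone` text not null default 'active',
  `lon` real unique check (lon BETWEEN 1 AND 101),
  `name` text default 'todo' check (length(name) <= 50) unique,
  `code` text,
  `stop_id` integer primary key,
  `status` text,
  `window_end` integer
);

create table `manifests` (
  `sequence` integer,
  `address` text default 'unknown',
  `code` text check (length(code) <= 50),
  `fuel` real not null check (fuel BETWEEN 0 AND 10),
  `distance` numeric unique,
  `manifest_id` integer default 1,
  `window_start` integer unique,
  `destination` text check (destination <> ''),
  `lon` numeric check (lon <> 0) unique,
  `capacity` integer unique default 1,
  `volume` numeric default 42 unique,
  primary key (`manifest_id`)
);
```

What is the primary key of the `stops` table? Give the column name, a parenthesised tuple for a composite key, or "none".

stop_id

stop_id is declared PRIMARY KEY inline on the column.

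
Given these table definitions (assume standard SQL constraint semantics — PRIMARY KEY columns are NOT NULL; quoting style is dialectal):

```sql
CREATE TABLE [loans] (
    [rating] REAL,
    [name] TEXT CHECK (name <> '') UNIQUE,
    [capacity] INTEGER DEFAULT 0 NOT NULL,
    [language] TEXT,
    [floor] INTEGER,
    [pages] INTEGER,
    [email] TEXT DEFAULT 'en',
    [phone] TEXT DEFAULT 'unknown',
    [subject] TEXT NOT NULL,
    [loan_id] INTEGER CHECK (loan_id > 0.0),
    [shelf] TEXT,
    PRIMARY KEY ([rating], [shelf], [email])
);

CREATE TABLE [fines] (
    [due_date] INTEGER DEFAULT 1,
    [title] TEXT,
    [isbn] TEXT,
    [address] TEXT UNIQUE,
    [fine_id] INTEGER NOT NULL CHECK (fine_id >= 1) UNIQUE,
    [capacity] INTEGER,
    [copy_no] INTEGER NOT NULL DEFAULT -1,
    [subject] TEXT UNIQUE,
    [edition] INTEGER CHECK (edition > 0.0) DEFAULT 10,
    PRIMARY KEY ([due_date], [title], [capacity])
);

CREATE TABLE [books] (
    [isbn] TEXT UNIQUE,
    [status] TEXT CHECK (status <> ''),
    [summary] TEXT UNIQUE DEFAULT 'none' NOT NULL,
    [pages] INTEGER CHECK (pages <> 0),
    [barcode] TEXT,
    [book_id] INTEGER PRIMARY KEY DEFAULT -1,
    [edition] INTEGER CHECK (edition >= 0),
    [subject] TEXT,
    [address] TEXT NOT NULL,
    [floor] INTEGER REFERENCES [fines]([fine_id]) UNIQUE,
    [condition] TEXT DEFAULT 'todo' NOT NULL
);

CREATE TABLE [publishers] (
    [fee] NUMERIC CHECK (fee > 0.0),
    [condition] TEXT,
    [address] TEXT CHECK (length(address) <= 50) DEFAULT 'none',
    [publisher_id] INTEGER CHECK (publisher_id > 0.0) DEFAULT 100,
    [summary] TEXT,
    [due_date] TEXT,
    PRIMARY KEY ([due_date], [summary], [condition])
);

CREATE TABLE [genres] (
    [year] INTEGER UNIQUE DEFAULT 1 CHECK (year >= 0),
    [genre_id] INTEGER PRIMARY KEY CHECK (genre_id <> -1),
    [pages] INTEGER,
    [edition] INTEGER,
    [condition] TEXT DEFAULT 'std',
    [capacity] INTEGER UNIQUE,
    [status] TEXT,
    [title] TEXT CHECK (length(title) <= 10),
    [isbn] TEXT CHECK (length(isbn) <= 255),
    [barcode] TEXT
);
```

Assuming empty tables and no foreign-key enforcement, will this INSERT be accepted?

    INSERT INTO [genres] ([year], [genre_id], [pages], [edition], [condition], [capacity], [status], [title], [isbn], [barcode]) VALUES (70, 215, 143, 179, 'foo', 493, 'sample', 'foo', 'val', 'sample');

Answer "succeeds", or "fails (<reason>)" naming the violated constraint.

NOT NULL columns: genre_id is supplied.
CHECK constraints: 70 satisfies (year >= 0); 215 satisfies (genre_id <> -1); 'foo' satisfies (length(title) <= 10); 'val' satisfies (length(isbn) <= 255).
No constraint is violated.

succeeds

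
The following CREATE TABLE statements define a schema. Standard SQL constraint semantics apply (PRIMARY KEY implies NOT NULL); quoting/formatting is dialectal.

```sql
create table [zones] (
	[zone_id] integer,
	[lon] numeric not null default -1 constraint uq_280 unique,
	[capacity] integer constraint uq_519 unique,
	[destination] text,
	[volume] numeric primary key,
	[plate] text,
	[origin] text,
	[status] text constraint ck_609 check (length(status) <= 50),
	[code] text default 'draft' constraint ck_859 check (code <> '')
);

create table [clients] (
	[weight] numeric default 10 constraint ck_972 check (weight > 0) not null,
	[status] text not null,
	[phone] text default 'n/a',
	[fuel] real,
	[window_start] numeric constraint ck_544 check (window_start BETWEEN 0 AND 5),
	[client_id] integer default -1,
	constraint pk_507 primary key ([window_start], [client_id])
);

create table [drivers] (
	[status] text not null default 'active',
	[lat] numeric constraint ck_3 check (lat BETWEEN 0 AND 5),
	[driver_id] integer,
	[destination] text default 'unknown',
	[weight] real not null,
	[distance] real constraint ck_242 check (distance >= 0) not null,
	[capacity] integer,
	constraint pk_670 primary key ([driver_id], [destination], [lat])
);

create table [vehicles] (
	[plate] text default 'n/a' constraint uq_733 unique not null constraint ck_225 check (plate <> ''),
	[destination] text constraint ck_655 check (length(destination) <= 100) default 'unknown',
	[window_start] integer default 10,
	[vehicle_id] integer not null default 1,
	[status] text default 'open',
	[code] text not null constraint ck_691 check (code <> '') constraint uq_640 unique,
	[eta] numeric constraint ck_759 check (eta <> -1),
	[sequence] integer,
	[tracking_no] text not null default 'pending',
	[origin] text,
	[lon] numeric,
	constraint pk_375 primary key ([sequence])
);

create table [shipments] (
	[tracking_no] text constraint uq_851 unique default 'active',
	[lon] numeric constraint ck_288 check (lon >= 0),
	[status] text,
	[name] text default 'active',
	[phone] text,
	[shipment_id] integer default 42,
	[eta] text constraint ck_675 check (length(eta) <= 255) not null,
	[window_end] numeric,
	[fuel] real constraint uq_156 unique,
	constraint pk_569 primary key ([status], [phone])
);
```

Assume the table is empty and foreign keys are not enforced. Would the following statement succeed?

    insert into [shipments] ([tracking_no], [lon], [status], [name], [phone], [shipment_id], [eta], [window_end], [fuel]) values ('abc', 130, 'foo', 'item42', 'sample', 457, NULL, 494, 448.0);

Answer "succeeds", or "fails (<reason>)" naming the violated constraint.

fails (NOT NULL on eta)

eta is explicitly set to NULL, but eta is declared NOT NULL.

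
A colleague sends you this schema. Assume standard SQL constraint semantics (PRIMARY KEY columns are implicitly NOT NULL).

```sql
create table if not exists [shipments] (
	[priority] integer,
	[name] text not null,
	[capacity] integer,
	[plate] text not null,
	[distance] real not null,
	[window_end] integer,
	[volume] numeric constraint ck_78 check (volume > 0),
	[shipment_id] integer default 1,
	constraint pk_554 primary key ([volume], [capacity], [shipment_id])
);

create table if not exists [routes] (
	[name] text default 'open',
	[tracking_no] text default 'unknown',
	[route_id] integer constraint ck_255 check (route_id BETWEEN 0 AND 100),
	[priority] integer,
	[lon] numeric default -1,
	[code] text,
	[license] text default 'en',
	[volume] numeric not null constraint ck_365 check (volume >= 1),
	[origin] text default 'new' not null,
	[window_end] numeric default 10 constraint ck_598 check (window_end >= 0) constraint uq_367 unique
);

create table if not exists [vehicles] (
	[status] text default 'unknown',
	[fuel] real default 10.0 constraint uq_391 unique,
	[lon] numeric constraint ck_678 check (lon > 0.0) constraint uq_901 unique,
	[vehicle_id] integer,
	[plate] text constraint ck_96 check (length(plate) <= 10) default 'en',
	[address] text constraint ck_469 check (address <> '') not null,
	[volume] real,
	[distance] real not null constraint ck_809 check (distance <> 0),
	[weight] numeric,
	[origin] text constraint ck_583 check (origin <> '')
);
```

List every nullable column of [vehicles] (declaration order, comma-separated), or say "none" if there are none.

status, fuel, lon, vehicle_id, plate, volume, weight, origin

- status: DEFAULT only fills an omitted column; an explicit NULL is still allowed → nullable.
- fuel: UNIQUE does not imply NOT NULL → nullable.
- lon: CHECK does not forbid NULL (a CHECK constraint passes when its expression is NULL) → nullable.
- vehicle_id: no NOT NULL constraint applies → nullable.
- plate: CHECK does not forbid NULL (a CHECK constraint passes when its expression is NULL) → nullable.
- address: declared NOT NULL → not nullable.
- volume: no NOT NULL constraint applies → nullable.
- distance: declared NOT NULL → not nullable.
- weight: no NOT NULL constraint applies → nullable.
- origin: CHECK does not forbid NULL (a CHECK constraint passes when its expression is NULL) → nullable.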